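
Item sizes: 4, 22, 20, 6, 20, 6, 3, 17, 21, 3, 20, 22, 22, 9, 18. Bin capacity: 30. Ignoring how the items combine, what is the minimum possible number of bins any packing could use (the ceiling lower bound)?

Total size = 4 + 22 + 20 + 6 + 20 + 6 + 3 + 17 + 21 + 3 + 20 + 22 + 22 + 9 + 18 = 213.
⌈213 / 30⌉ = 8.

8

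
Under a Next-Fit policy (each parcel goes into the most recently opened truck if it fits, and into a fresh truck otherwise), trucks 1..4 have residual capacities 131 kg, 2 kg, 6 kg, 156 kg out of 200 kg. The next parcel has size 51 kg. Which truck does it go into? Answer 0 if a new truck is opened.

4

Next-Fit only looks at truck 4, which has 156 kg free.
51 kg fits there.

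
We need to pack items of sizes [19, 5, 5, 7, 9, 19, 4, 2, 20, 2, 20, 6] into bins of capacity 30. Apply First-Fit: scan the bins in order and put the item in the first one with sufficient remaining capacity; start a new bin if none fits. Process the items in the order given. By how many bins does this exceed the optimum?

1

First-Fit: [19,5,5] [7,9,4,2,2,6] [19] [20] [20] → 5 bins.
Total size 118; any packing needs at least ⌈118/30⌉ = 4 bins.
An optimal packing achieves that bound: [20,9] [20,7,2] [19,6,5] [19,5,4,2] → 4 bins.
Excess: 5 − 4 = 1.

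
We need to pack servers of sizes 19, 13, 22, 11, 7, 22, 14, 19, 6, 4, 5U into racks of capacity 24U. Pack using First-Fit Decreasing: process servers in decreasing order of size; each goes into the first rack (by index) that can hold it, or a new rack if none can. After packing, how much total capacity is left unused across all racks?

Sorted descending: 22, 22, 19, 19, 14, 13, 11, 7, 6, 5, 4.
22U → rack 1 (remaining 2U)
22U → rack 2 (remaining 2U)
19U → rack 3 (remaining 5U)
19U → rack 4 (remaining 5U)
14U → rack 5 (remaining 10U)
13U → rack 6 (remaining 11U)
11U → rack 6 (remaining 0U)
7U → rack 5 (remaining 3U)
6U → rack 7 (remaining 18U)
5U → rack 3 (remaining 0U)
4U → rack 4 (remaining 1U)
7 racks × 24U = 168U; used 142U; unused 26U.

26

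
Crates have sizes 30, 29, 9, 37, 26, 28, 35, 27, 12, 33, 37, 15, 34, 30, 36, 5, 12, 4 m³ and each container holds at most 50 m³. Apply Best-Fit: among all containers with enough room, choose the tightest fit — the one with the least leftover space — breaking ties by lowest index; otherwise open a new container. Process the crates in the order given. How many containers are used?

Put 30 m³ in container 1; 20 m³ remain.
Put 29 m³ in container 2; 21 m³ remain.
Put 9 m³ in container 1; 11 m³ remain.
Put 37 m³ in container 3; 13 m³ remain.
Put 26 m³ in container 4; 24 m³ remain.
Put 28 m³ in container 5; 22 m³ remain.
Put 35 m³ in container 6; 15 m³ remain.
Put 27 m³ in container 7; 23 m³ remain.
Put 12 m³ in container 3; 1 m³ remain.
Put 33 m³ in container 8; 17 m³ remain.
Put 37 m³ in container 9; 13 m³ remain.
Put 15 m³ in container 6; 0 m³ remain.
Put 34 m³ in container 10; 16 m³ remain.
Put 30 m³ in container 11; 20 m³ remain.
Put 36 m³ in container 12; 14 m³ remain.
Put 5 m³ in container 1; 6 m³ remain.
Put 12 m³ in container 9; 1 m³ remain.
Put 4 m³ in container 1; 2 m³ remain.

12 containers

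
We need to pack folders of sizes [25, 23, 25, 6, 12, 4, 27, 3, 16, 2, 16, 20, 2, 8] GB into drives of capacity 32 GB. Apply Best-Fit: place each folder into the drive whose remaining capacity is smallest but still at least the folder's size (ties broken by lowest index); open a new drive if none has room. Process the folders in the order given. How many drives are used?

7

drive 1: place 25 GB, 7 GB left
drive 2: place 23 GB, 9 GB left
drive 3: place 25 GB, 7 GB left
drive 1: place 6 GB, 1 GB left
drive 4: place 12 GB, 20 GB left
drive 3: place 4 GB, 3 GB left
drive 5: place 27 GB, 5 GB left
drive 3: place 3 GB, 0 GB left
drive 4: place 16 GB, 4 GB left
drive 4: place 2 GB, 2 GB left
drive 6: place 16 GB, 16 GB left
drive 7: place 20 GB, 12 GB left
drive 4: place 2 GB, 0 GB left
drive 2: place 8 GB, 1 GB left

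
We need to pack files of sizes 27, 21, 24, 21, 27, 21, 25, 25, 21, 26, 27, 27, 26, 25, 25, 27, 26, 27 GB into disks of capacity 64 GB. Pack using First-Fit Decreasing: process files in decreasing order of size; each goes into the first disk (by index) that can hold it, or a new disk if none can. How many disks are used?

9 disks

Sorted descending: 27, 27, 27, 27, 27, 27, 26, 26, 26, 25, 25, 25, 25, 24, 21, 21, 21, 21.
disk 1: place 27 GB, 37 GB left
disk 1: place 27 GB, 10 GB left
disk 2: place 27 GB, 37 GB left
disk 2: place 27 GB, 10 GB left
disk 3: place 27 GB, 37 GB left
disk 3: place 27 GB, 10 GB left
disk 4: place 26 GB, 38 GB left
disk 4: place 26 GB, 12 GB left
disk 5: place 26 GB, 38 GB left
disk 5: place 25 GB, 13 GB left
disk 6: place 25 GB, 39 GB left
disk 6: place 25 GB, 14 GB left
disk 7: place 25 GB, 39 GB left
disk 7: place 24 GB, 15 GB left
disk 8: place 21 GB, 43 GB left
disk 8: place 21 GB, 22 GB left
disk 8: place 21 GB, 1 GB left
disk 9: place 21 GB, 43 GB left
Final disks: [27,27] [27,27] [27,27] [26,26] [26,25] [25,25] [25,24] [21,21,21] [21].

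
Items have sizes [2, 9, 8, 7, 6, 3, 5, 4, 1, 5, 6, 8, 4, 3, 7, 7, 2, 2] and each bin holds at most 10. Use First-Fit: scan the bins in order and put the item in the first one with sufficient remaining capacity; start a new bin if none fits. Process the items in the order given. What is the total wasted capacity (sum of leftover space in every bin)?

2 → bin 1 (remaining 8)
9 → bin 2 (remaining 1)
8 → bin 1 (remaining 0)
7 → bin 3 (remaining 3)
6 → bin 4 (remaining 4)
3 → bin 3 (remaining 0)
5 → bin 5 (remaining 5)
4 → bin 4 (remaining 0)
1 → bin 2 (remaining 0)
5 → bin 5 (remaining 0)
6 → bin 6 (remaining 4)
8 → bin 7 (remaining 2)
4 → bin 6 (remaining 0)
3 → bin 8 (remaining 7)
7 → bin 8 (remaining 0)
7 → bin 9 (remaining 3)
2 → bin 7 (remaining 0)
2 → bin 9 (remaining 1)
9 bins × 10 = 90; used 89; unused 1.

1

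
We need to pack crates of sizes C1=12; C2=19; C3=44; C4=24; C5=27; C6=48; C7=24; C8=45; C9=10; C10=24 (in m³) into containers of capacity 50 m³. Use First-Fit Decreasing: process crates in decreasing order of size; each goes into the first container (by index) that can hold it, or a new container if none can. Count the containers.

6 containers

Sorted descending: 48, 45, 44, 27, 24, 24, 24, 19, 12, 10.
Put 48 m³ in container 1; 2 m³ remain.
Put 45 m³ in container 2; 5 m³ remain.
Put 44 m³ in container 3; 6 m³ remain.
Put 27 m³ in container 4; 23 m³ remain.
Put 24 m³ in container 5; 26 m³ remain.
Put 24 m³ in container 5; 2 m³ remain.
Put 24 m³ in container 6; 26 m³ remain.
Put 19 m³ in container 4; 4 m³ remain.
Put 12 m³ in container 6; 14 m³ remain.
Put 10 m³ in container 6; 4 m³ remain.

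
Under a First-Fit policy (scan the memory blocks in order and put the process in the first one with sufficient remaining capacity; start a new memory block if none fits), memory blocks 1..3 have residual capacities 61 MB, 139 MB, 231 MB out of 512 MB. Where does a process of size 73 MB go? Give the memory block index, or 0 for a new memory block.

Memory blocks with room: memory block 2 (139 MB), memory block 3 (231 MB).
The first with room is memory block 2.

2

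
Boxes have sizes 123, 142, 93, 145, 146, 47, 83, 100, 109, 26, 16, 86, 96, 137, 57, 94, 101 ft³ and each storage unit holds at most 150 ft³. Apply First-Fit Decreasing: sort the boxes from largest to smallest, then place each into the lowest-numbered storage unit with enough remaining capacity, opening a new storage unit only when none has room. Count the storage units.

13

Sorted descending: 146, 145, 142, 137, 123, 109, 101, 100, 96, 94, 93, 86, 83, 57, 47, 26, 16.
Put 146 ft³ in storage unit 1; 4 ft³ remain.
Put 145 ft³ in storage unit 2; 5 ft³ remain.
Put 142 ft³ in storage unit 3; 8 ft³ remain.
Put 137 ft³ in storage unit 4; 13 ft³ remain.
Put 123 ft³ in storage unit 5; 27 ft³ remain.
Put 109 ft³ in storage unit 6; 41 ft³ remain.
Put 101 ft³ in storage unit 7; 49 ft³ remain.
Put 100 ft³ in storage unit 8; 50 ft³ remain.
Put 96 ft³ in storage unit 9; 54 ft³ remain.
Put 94 ft³ in storage unit 10; 56 ft³ remain.
Put 93 ft³ in storage unit 11; 57 ft³ remain.
Put 86 ft³ in storage unit 12; 64 ft³ remain.
Put 83 ft³ in storage unit 13; 67 ft³ remain.
Put 57 ft³ in storage unit 11; 0 ft³ remain.
Put 47 ft³ in storage unit 7; 2 ft³ remain.
Put 26 ft³ in storage unit 5; 1 ft³ remain.
Put 16 ft³ in storage unit 6; 25 ft³ remain.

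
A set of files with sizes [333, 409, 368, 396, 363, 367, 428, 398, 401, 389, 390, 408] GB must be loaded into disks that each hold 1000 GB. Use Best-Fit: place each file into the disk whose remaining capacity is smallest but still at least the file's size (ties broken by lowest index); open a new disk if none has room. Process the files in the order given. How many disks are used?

6

disk 1: place 333 GB, 667 GB left
disk 1: place 409 GB, 258 GB left
disk 2: place 368 GB, 632 GB left
disk 2: place 396 GB, 236 GB left
disk 3: place 363 GB, 637 GB left
disk 3: place 367 GB, 270 GB left
disk 4: place 428 GB, 572 GB left
disk 4: place 398 GB, 174 GB left
disk 5: place 401 GB, 599 GB left
disk 5: place 389 GB, 210 GB left
disk 6: place 390 GB, 610 GB left
disk 6: place 408 GB, 202 GB left
Final disks: [333,409] [368,396] [363,367] [428,398] [401,389] [390,408].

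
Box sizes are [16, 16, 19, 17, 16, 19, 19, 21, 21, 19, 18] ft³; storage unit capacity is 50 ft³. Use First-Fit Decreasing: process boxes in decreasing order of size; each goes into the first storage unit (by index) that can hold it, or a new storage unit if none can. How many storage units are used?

5 storage units

Sorted descending: 21, 21, 19, 19, 19, 19, 18, 17, 16, 16, 16.
21 ft³ → storage unit 1 (remaining 29 ft³)
21 ft³ → storage unit 1 (remaining 8 ft³)
19 ft³ → storage unit 2 (remaining 31 ft³)
19 ft³ → storage unit 2 (remaining 12 ft³)
19 ft³ → storage unit 3 (remaining 31 ft³)
19 ft³ → storage unit 3 (remaining 12 ft³)
18 ft³ → storage unit 4 (remaining 32 ft³)
17 ft³ → storage unit 4 (remaining 15 ft³)
16 ft³ → storage unit 5 (remaining 34 ft³)
16 ft³ → storage unit 5 (remaining 18 ft³)
16 ft³ → storage unit 5 (remaining 2 ft³)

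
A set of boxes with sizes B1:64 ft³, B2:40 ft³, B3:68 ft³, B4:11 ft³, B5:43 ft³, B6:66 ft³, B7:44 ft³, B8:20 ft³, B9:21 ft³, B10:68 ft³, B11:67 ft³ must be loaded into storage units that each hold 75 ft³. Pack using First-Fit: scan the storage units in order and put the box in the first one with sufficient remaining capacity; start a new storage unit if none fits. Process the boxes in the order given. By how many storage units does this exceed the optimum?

0

First-Fit: [64,11] [40,20] [68] [43,21] [66] [44] [68] [67] → 8 storage units.
8 boxes exceed 37.5 ft³ (half the capacity), and no two of those can share a storage unit, so at least 8 storage units are needed.
So 8 is already optimal.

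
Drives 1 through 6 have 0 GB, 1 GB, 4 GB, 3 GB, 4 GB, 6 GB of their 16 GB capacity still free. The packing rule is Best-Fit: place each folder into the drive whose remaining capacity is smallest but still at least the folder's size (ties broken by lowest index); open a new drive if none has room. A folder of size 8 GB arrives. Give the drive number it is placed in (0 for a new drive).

0

No drive has ≥ 8 GB free, so a new drive is opened.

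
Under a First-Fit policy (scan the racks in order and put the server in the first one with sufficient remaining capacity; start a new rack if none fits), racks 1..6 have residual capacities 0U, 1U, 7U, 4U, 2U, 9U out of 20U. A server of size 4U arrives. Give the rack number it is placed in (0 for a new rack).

Racks with room: rack 3 (7U), rack 4 (4U), rack 6 (9U).
The first with room is rack 3.

3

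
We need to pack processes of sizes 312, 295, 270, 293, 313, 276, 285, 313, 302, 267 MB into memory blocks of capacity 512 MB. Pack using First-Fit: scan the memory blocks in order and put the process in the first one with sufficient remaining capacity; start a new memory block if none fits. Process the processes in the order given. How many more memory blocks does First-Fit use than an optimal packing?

First-Fit: [312] [295] [270] [293] [313] [276] [285] [313] [302] [267] → 10 memory blocks.
10 processes exceed 256 MB (half the capacity), and no two of those can share a memory block, so at least 10 memory blocks are needed.
So 10 is already optimal.

0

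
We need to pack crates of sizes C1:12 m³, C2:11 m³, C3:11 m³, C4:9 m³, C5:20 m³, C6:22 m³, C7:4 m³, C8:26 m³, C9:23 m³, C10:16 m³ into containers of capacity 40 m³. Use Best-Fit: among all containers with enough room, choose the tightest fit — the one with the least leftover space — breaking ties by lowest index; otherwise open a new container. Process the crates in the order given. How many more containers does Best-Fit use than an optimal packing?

Best-Fit: [12,11,11,4] [9,20] [22] [26] [23,16] → 5 containers.
Total size 154 m³; any packing needs at least ⌈154/40⌉ = 4 containers.
An optimal packing achieves that bound: [26,12] [23,16] [22,11,4] [20,11,9] → 4 containers.
Excess: 5 − 4 = 1.

1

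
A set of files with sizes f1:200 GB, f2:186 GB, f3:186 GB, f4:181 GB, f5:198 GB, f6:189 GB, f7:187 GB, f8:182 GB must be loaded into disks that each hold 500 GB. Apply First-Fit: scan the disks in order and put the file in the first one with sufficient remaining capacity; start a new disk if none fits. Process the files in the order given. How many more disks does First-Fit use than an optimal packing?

First-Fit: [200,186] [186,181] [198,189] [187,182] → 4 disks.
Total size 1509 GB; any packing needs at least ⌈1509/500⌉ = 4 disks.
So 4 is already optimal.

0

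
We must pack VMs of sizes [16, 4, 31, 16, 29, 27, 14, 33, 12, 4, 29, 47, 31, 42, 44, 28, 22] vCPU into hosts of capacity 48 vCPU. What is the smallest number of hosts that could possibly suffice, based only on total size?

9

Total size = 16 + 4 + 31 + 16 + 29 + 27 + 14 + 33 + 12 + 4 + 29 + 47 + 31 + 42 + 44 + 28 + 22 = 429 vCPU.
⌈429 / 48⌉ = 9.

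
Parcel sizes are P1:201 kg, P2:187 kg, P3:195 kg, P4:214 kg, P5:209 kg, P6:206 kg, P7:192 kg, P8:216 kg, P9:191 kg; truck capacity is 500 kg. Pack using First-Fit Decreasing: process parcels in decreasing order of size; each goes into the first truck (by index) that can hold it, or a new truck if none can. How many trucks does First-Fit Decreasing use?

5

Sorted descending: 216, 214, 209, 206, 201, 195, 192, 191, 187.
Put 216 kg in truck 1; 284 kg remain.
Put 214 kg in truck 1; 70 kg remain.
Put 209 kg in truck 2; 291 kg remain.
Put 206 kg in truck 2; 85 kg remain.
Put 201 kg in truck 3; 299 kg remain.
Put 195 kg in truck 3; 104 kg remain.
Put 192 kg in truck 4; 308 kg remain.
Put 191 kg in truck 4; 117 kg remain.
Put 187 kg in truck 5; 313 kg remain.
Final trucks: [216,214] [209,206] [201,195] [192,191] [187].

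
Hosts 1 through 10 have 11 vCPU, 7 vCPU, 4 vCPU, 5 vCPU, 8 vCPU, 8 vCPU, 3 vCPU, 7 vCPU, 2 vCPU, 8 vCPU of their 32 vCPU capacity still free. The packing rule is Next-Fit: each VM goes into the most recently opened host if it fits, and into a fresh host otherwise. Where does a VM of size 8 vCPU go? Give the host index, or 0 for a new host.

10

Next-Fit only looks at host 10, which has 8 vCPU free.
8 vCPU fits there.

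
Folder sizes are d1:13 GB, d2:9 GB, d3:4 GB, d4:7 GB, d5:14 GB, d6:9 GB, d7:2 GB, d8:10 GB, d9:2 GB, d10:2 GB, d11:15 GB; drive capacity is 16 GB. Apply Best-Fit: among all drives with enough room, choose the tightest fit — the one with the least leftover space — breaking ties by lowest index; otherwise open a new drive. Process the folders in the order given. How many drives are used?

drive 1: place d1 (13 GB), 3 GB left
drive 2: place d2 (9 GB), 7 GB left
drive 2: place d3 (4 GB), 3 GB left
drive 3: place d4 (7 GB), 9 GB left
drive 4: place d5 (14 GB), 2 GB left
drive 3: place d6 (9 GB), 0 GB left
drive 4: place d7 (2 GB), 0 GB left
drive 5: place d8 (10 GB), 6 GB left
drive 1: place d9 (2 GB), 1 GB left
drive 2: place d10 (2 GB), 1 GB left
drive 6: place d11 (15 GB), 1 GB left

6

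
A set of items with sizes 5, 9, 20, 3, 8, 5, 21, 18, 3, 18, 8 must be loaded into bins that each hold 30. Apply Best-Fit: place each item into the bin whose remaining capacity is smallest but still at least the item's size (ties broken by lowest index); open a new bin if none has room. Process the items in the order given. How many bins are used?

5

bin 1: place 5, 25 left
bin 1: place 9, 16 left
bin 2: place 20, 10 left
bin 2: place 3, 7 left
bin 1: place 8, 8 left
bin 2: place 5, 2 left
bin 3: place 21, 9 left
bin 4: place 18, 12 left
bin 1: place 3, 5 left
bin 5: place 18, 12 left
bin 3: place 8, 1 left
Final bins: [5,9,8,3] [20,3,5] [21,8] [18] [18].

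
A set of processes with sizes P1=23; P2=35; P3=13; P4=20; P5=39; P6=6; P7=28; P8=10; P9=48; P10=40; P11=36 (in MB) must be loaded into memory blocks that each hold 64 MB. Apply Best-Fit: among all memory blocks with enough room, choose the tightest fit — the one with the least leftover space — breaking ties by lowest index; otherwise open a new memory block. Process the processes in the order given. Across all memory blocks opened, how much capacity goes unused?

memory block 1: place P1 (23 MB), 41 MB left
memory block 1: place P2 (35 MB), 6 MB left
memory block 2: place P3 (13 MB), 51 MB left
memory block 2: place P4 (20 MB), 31 MB left
memory block 3: place P5 (39 MB), 25 MB left
memory block 1: place P6 (6 MB), 0 MB left
memory block 2: place P7 (28 MB), 3 MB left
memory block 3: place P8 (10 MB), 15 MB left
memory block 4: place P9 (48 MB), 16 MB left
memory block 5: place P10 (40 MB), 24 MB left
memory block 6: place P11 (36 MB), 28 MB left
6 memory blocks × 64 MB = 384 MB; used 298 MB; unused 86 MB.

86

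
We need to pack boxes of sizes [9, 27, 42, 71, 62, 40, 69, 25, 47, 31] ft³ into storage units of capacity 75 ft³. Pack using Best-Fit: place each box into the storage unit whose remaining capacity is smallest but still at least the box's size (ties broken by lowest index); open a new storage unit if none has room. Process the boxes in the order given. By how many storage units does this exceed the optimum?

Best-Fit: [9,27] [42,25] [71] [62] [40,31] [69] [47] → 7 storage units.
Total size 423 ft³; any packing needs at least ⌈423/75⌉ = 6 storage units.
An optimal packing achieves that bound: [71] [69] [62,9] [47,27] [42,31] [40,25] → 6 storage units.
Excess: 7 − 6 = 1.

1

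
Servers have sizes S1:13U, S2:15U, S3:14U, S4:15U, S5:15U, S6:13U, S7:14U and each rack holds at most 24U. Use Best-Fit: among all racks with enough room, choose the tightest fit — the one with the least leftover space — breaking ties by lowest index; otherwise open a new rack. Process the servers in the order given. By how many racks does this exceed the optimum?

Best-Fit: [13] [15] [14] [15] [15] [13] [14] → 7 racks.
7 servers exceed 12U (half the capacity), and no two of those can share a rack, so at least 7 racks are needed.
So 7 is already optimal.

0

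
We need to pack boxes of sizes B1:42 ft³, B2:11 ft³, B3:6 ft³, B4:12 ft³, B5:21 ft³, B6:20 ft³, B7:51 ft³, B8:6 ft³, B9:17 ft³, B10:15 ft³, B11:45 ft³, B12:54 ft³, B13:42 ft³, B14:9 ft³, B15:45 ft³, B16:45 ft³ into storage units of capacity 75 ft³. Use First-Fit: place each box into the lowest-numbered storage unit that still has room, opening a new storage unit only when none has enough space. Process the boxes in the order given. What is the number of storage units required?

8 storage units

B1 (42 ft³) → storage unit 1 (remaining 33 ft³)
B2 (11 ft³) → storage unit 1 (remaining 22 ft³)
B3 (6 ft³) → storage unit 1 (remaining 16 ft³)
B4 (12 ft³) → storage unit 1 (remaining 4 ft³)
B5 (21 ft³) → storage unit 2 (remaining 54 ft³)
B6 (20 ft³) → storage unit 2 (remaining 34 ft³)
B7 (51 ft³) → storage unit 3 (remaining 24 ft³)
B8 (6 ft³) → storage unit 2 (remaining 28 ft³)
B9 (17 ft³) → storage unit 2 (remaining 11 ft³)
B10 (15 ft³) → storage unit 3 (remaining 9 ft³)
B11 (45 ft³) → storage unit 4 (remaining 30 ft³)
B12 (54 ft³) → storage unit 5 (remaining 21 ft³)
B13 (42 ft³) → storage unit 6 (remaining 33 ft³)
B14 (9 ft³) → storage unit 2 (remaining 2 ft³)
B15 (45 ft³) → storage unit 7 (remaining 30 ft³)
B16 (45 ft³) → storage unit 8 (remaining 30 ft³)
Final storage units: [42,11,6,12] [21,20,6,17,9] [51,15] [45] [54] [42] [45] [45].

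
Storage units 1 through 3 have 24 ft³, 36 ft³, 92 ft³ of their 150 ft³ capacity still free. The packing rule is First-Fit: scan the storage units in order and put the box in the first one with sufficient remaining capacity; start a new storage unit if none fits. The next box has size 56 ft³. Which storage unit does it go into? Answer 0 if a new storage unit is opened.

Storage units with room: storage unit 3 (92 ft³).
The first with room is storage unit 3.

3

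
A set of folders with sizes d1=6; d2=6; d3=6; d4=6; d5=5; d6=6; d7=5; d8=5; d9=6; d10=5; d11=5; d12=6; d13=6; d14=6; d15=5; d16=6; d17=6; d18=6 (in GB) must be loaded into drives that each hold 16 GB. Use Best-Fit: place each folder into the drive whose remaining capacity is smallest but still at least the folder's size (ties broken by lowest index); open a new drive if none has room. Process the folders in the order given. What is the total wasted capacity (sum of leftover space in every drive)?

26

drive 1: place d1 (6 GB), 10 GB left
drive 1: place d2 (6 GB), 4 GB left
drive 2: place d3 (6 GB), 10 GB left
drive 2: place d4 (6 GB), 4 GB left
drive 3: place d5 (5 GB), 11 GB left
drive 3: place d6 (6 GB), 5 GB left
drive 3: place d7 (5 GB), 0 GB left
drive 4: place d8 (5 GB), 11 GB left
drive 4: place d9 (6 GB), 5 GB left
drive 4: place d10 (5 GB), 0 GB left
drive 5: place d11 (5 GB), 11 GB left
drive 5: place d12 (6 GB), 5 GB left
drive 6: place d13 (6 GB), 10 GB left
drive 6: place d14 (6 GB), 4 GB left
drive 5: place d15 (5 GB), 0 GB left
drive 7: place d16 (6 GB), 10 GB left
drive 7: place d17 (6 GB), 4 GB left
drive 8: place d18 (6 GB), 10 GB left
8 drives × 16 GB = 128 GB; used 102 GB; unused 26 GB.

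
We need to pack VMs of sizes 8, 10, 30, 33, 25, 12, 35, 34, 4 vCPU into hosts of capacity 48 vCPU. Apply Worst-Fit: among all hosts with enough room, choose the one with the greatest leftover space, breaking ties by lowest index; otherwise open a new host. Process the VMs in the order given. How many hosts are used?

8 vCPU → host 1 (remaining 40 vCPU)
10 vCPU → host 1 (remaining 30 vCPU)
30 vCPU → host 1 (remaining 0 vCPU)
33 vCPU → host 2 (remaining 15 vCPU)
25 vCPU → host 3 (remaining 23 vCPU)
12 vCPU → host 3 (remaining 11 vCPU)
35 vCPU → host 4 (remaining 13 vCPU)
34 vCPU → host 5 (remaining 14 vCPU)
4 vCPU → host 2 (remaining 11 vCPU)

5 hosts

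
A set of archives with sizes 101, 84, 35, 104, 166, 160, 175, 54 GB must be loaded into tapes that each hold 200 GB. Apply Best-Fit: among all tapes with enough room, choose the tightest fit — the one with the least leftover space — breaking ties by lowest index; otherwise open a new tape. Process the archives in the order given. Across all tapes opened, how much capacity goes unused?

tape 1: place 101 GB, 99 GB left
tape 1: place 84 GB, 15 GB left
tape 2: place 35 GB, 165 GB left
tape 2: place 104 GB, 61 GB left
tape 3: place 166 GB, 34 GB left
tape 4: place 160 GB, 40 GB left
tape 5: place 175 GB, 25 GB left
tape 2: place 54 GB, 7 GB left
5 tapes × 200 GB = 1000 GB; used 879 GB; unused 121 GB.

121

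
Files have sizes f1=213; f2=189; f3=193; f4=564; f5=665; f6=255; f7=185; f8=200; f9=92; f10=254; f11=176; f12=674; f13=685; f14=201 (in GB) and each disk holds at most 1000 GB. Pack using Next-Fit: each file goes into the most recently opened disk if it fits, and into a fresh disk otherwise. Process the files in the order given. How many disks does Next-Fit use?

6

Put f1 (213 GB) in disk 1; 787 GB remain.
Put f2 (189 GB) in disk 1; 598 GB remain.
Put f3 (193 GB) in disk 1; 405 GB remain.
Put f4 (564 GB) in disk 2; 436 GB remain.
Put f5 (665 GB) in disk 3; 335 GB remain.
Put f6 (255 GB) in disk 3; 80 GB remain.
Put f7 (185 GB) in disk 4; 815 GB remain.
Put f8 (200 GB) in disk 4; 615 GB remain.
Put f9 (92 GB) in disk 4; 523 GB remain.
Put f10 (254 GB) in disk 4; 269 GB remain.
Put f11 (176 GB) in disk 4; 93 GB remain.
Put f12 (674 GB) in disk 5; 326 GB remain.
Put f13 (685 GB) in disk 6; 315 GB remain.
Put f14 (201 GB) in disk 6; 114 GB remain.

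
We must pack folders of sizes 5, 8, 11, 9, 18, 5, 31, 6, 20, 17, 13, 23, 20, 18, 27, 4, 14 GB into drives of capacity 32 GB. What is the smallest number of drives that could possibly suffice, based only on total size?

Total size = 5 + 8 + 11 + 9 + 18 + 5 + 31 + 6 + 20 + 17 + 13 + 23 + 20 + 18 + 27 + 4 + 14 = 249 GB.
⌈249 / 32⌉ = 8.

8 drives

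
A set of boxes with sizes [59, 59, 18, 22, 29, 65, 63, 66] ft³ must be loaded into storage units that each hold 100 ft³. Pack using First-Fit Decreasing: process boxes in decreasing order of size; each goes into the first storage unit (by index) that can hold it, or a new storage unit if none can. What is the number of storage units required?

Sorted descending: 66, 65, 63, 59, 59, 29, 22, 18.
Put 66 ft³ in storage unit 1; 34 ft³ remain.
Put 65 ft³ in storage unit 2; 35 ft³ remain.
Put 63 ft³ in storage unit 3; 37 ft³ remain.
Put 59 ft³ in storage unit 4; 41 ft³ remain.
Put 59 ft³ in storage unit 5; 41 ft³ remain.
Put 29 ft³ in storage unit 1; 5 ft³ remain.
Put 22 ft³ in storage unit 2; 13 ft³ remain.
Put 18 ft³ in storage unit 3; 19 ft³ remain.

5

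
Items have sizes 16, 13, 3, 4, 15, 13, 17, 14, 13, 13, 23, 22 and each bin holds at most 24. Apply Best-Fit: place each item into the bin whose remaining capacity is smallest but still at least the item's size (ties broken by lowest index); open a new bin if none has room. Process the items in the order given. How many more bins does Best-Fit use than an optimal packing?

Best-Fit: [16,3,4] [13] [15] [13] [17] [14] [13] [13] [23] [22] → 10 bins.
10 items exceed 12 (half the capacity), and no two of those can share a bin, so at least 10 bins are needed.
So 10 is already optimal.

0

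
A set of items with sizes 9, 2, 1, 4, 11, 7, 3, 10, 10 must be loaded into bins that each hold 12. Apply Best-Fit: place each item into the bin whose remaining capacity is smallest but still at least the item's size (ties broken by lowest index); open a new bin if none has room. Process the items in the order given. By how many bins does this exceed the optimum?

1

Best-Fit: [9,2,1] [4,7] [11] [3] [10] [10] → 6 bins.
Total size 57; any packing needs at least ⌈57/12⌉ = 5 bins.
An optimal packing achieves that bound: [11,1] [10,2] [10] [9,3] [7,4] → 5 bins.
Excess: 6 − 5 = 1.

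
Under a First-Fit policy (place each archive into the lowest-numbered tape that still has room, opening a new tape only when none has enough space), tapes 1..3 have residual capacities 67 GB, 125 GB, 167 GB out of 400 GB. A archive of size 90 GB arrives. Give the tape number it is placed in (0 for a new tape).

2

Tapes with room: tape 2 (125 GB), tape 3 (167 GB).
The first with room is tape 2.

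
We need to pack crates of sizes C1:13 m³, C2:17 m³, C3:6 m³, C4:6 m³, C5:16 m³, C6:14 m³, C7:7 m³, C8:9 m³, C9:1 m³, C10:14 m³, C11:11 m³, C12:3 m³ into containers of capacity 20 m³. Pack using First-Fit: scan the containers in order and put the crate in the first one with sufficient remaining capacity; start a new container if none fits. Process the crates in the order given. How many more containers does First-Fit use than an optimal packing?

First-Fit: [13,6,1] [17,3] [6,14] [16] [7,9] [14] [11] → 7 containers.
Total size 117 m³; any packing needs at least ⌈117/20⌉ = 6 containers.
An optimal packing achieves that bound: [17,3] [16,1] [14,6] [14,6] [13,7] [11,9] → 6 containers.
Excess: 7 − 6 = 1.

1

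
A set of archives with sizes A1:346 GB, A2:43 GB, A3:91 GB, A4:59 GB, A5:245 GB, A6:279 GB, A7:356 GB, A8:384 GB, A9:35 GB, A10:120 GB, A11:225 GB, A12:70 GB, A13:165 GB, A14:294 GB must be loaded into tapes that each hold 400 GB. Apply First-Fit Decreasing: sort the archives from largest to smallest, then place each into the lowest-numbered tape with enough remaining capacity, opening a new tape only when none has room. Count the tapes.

Sorted descending: 384, 356, 346, 294, 279, 245, 225, 165, 120, 91, 70, 59, 43, 35.
tape 1: place 384 GB, 16 GB left
tape 2: place 356 GB, 44 GB left
tape 3: place 346 GB, 54 GB left
tape 4: place 294 GB, 106 GB left
tape 5: place 279 GB, 121 GB left
tape 6: place 245 GB, 155 GB left
tape 7: place 225 GB, 175 GB left
tape 7: place 165 GB, 10 GB left
tape 5: place 120 GB, 1 GB left
tape 4: place 91 GB, 15 GB left
tape 6: place 70 GB, 85 GB left
tape 6: place 59 GB, 26 GB left
tape 2: place 43 GB, 1 GB left
tape 3: place 35 GB, 19 GB left

7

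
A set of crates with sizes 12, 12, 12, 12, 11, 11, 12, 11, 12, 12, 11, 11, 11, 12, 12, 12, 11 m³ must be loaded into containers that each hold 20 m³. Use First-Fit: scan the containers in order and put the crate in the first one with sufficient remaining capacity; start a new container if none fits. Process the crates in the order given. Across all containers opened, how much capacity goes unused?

143

Put 12 m³ in container 1; 8 m³ remain.
Put 12 m³ in container 2; 8 m³ remain.
Put 12 m³ in container 3; 8 m³ remain.
Put 12 m³ in container 4; 8 m³ remain.
Put 11 m³ in container 5; 9 m³ remain.
Put 11 m³ in container 6; 9 m³ remain.
Put 12 m³ in container 7; 8 m³ remain.
Put 11 m³ in container 8; 9 m³ remain.
Put 12 m³ in container 9; 8 m³ remain.
Put 12 m³ in container 10; 8 m³ remain.
Put 11 m³ in container 11; 9 m³ remain.
Put 11 m³ in container 12; 9 m³ remain.
Put 11 m³ in container 13; 9 m³ remain.
Put 12 m³ in container 14; 8 m³ remain.
Put 12 m³ in container 15; 8 m³ remain.
Put 12 m³ in container 16; 8 m³ remain.
Put 11 m³ in container 17; 9 m³ remain.
17 containers × 20 m³ = 340 m³; used 197 m³; unused 143 m³.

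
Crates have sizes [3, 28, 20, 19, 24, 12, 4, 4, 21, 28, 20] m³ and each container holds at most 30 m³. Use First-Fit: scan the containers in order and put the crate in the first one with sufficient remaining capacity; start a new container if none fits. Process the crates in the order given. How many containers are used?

container 1: place 3 m³, 27 m³ left
container 2: place 28 m³, 2 m³ left
container 1: place 20 m³, 7 m³ left
container 3: place 19 m³, 11 m³ left
container 4: place 24 m³, 6 m³ left
container 5: place 12 m³, 18 m³ left
container 1: place 4 m³, 3 m³ left
container 3: place 4 m³, 7 m³ left
container 6: place 21 m³, 9 m³ left
container 7: place 28 m³, 2 m³ left
container 8: place 20 m³, 10 m³ left
Final containers: [3,20,4] [28] [19,4] [24] [12] [21] [28] [20].

8 containers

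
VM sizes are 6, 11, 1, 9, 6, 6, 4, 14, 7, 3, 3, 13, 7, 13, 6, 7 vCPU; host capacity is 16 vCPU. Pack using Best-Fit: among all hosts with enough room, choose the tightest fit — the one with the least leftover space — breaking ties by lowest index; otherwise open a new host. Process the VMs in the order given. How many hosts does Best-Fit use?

host 1: place 6 vCPU, 10 vCPU left
host 2: place 11 vCPU, 5 vCPU left
host 2: place 1 vCPU, 4 vCPU left
host 1: place 9 vCPU, 1 vCPU left
host 3: place 6 vCPU, 10 vCPU left
host 3: place 6 vCPU, 4 vCPU left
host 2: place 4 vCPU, 0 vCPU left
host 4: place 14 vCPU, 2 vCPU left
host 5: place 7 vCPU, 9 vCPU left
host 3: place 3 vCPU, 1 vCPU left
host 5: place 3 vCPU, 6 vCPU left
host 6: place 13 vCPU, 3 vCPU left
host 7: place 7 vCPU, 9 vCPU left
host 8: place 13 vCPU, 3 vCPU left
host 5: place 6 vCPU, 0 vCPU left
host 7: place 7 vCPU, 2 vCPU left
Final hosts: [6,9] [11,1,4] [6,6,3] [14] [7,3,6] [13] [7,7] [13].

8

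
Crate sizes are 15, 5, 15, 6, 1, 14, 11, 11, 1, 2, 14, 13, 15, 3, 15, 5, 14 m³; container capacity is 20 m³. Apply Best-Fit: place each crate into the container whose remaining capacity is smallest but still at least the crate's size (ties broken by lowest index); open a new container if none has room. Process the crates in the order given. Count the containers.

container 1: place 15 m³, 5 m³ left
container 1: place 5 m³, 0 m³ left
container 2: place 15 m³, 5 m³ left
container 3: place 6 m³, 14 m³ left
container 2: place 1 m³, 4 m³ left
container 3: place 14 m³, 0 m³ left
container 4: place 11 m³, 9 m³ left
container 5: place 11 m³, 9 m³ left
container 2: place 1 m³, 3 m³ left
container 2: place 2 m³, 1 m³ left
container 6: place 14 m³, 6 m³ left
container 7: place 13 m³, 7 m³ left
container 8: place 15 m³, 5 m³ left
container 8: place 3 m³, 2 m³ left
container 9: place 15 m³, 5 m³ left
container 9: place 5 m³, 0 m³ left
container 10: place 14 m³, 6 m³ left
Final containers: [15,5] [15,1,1,2] [6,14] [11] [11] [14] [13] [15,3] [15,5] [14].

10 containers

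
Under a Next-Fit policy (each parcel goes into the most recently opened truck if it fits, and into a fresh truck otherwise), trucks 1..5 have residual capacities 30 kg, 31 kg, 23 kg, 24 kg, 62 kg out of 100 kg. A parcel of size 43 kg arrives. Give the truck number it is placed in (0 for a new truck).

Next-Fit only looks at truck 5, which has 62 kg free.
43 kg fits there.

5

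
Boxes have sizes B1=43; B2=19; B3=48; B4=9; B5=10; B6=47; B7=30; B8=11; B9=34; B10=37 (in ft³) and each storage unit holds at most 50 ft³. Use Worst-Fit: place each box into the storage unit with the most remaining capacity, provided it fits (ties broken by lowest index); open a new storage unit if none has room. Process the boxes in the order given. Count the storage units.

Put B1 (43 ft³) in storage unit 1; 7 ft³ remain.
Put B2 (19 ft³) in storage unit 2; 31 ft³ remain.
Put B3 (48 ft³) in storage unit 3; 2 ft³ remain.
Put B4 (9 ft³) in storage unit 2; 22 ft³ remain.
Put B5 (10 ft³) in storage unit 2; 12 ft³ remain.
Put B6 (47 ft³) in storage unit 4; 3 ft³ remain.
Put B7 (30 ft³) in storage unit 5; 20 ft³ remain.
Put B8 (11 ft³) in storage unit 5; 9 ft³ remain.
Put B9 (34 ft³) in storage unit 6; 16 ft³ remain.
Put B10 (37 ft³) in storage unit 7; 13 ft³ remain.

7 storage units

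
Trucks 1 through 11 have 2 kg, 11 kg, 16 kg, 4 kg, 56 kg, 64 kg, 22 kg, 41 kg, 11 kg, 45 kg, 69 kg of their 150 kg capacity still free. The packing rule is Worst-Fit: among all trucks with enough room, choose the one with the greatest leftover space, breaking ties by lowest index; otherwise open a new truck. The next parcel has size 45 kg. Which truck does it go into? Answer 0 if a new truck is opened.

Trucks with room: truck 5 (56 kg), truck 6 (64 kg), truck 10 (45 kg), truck 11 (69 kg).
Most room is truck 11 with 69 kg free.

11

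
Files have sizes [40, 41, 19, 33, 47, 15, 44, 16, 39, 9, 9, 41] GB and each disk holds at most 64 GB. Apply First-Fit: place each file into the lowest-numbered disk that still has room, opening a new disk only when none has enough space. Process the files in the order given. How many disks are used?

7 disks

40 GB → disk 1 (remaining 24 GB)
41 GB → disk 2 (remaining 23 GB)
19 GB → disk 1 (remaining 5 GB)
33 GB → disk 3 (remaining 31 GB)
47 GB → disk 4 (remaining 17 GB)
15 GB → disk 2 (remaining 8 GB)
44 GB → disk 5 (remaining 20 GB)
16 GB → disk 3 (remaining 15 GB)
39 GB → disk 6 (remaining 25 GB)
9 GB → disk 3 (remaining 6 GB)
9 GB → disk 4 (remaining 8 GB)
41 GB → disk 7 (remaining 23 GB)
Final disks: [40,19] [41,15] [33,16,9] [47,9] [44] [39] [41].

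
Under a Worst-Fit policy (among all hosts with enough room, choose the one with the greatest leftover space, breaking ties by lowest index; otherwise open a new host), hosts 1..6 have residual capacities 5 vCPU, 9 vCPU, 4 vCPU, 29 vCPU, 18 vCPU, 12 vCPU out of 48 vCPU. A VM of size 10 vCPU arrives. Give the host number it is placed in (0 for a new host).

4

Hosts with room: host 4 (29 vCPU), host 5 (18 vCPU), host 6 (12 vCPU).
Most room is host 4 with 29 vCPU free.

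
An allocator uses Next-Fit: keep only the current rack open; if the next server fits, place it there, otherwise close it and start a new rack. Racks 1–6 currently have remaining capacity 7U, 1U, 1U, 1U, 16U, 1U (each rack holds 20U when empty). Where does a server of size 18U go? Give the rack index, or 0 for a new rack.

0

Next-Fit only looks at rack 6, which has 1U free.
18U does not fit, so a new rack is opened.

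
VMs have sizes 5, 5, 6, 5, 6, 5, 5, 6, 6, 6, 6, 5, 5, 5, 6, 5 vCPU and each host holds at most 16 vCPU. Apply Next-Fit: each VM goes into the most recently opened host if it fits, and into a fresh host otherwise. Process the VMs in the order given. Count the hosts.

6

5 vCPU → host 1 (remaining 11 vCPU)
5 vCPU → host 1 (remaining 6 vCPU)
6 vCPU → host 1 (remaining 0 vCPU)
5 vCPU → host 2 (remaining 11 vCPU)
6 vCPU → host 2 (remaining 5 vCPU)
5 vCPU → host 2 (remaining 0 vCPU)
5 vCPU → host 3 (remaining 11 vCPU)
6 vCPU → host 3 (remaining 5 vCPU)
6 vCPU → host 4 (remaining 10 vCPU)
6 vCPU → host 4 (remaining 4 vCPU)
6 vCPU → host 5 (remaining 10 vCPU)
5 vCPU → host 5 (remaining 5 vCPU)
5 vCPU → host 5 (remaining 0 vCPU)
5 vCPU → host 6 (remaining 11 vCPU)
6 vCPU → host 6 (remaining 5 vCPU)
5 vCPU → host 6 (remaining 0 vCPU)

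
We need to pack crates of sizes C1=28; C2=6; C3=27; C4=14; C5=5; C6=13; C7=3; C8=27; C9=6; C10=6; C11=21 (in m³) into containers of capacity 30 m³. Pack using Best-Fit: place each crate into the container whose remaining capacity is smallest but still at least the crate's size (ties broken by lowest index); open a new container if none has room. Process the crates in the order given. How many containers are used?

6

Put C1 (28 m³) in container 1; 2 m³ remain.
Put C2 (6 m³) in container 2; 24 m³ remain.
Put C3 (27 m³) in container 3; 3 m³ remain.
Put C4 (14 m³) in container 2; 10 m³ remain.
Put C5 (5 m³) in container 2; 5 m³ remain.
Put C6 (13 m³) in container 4; 17 m³ remain.
Put C7 (3 m³) in container 3; 0 m³ remain.
Put C8 (27 m³) in container 5; 3 m³ remain.
Put C9 (6 m³) in container 4; 11 m³ remain.
Put C10 (6 m³) in container 4; 5 m³ remain.
Put C11 (21 m³) in container 6; 9 m³ remain.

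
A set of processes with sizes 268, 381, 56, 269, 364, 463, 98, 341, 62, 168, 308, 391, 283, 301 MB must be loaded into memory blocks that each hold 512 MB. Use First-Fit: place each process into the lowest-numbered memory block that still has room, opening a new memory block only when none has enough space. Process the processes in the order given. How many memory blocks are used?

10 memory blocks

Put 268 MB in memory block 1; 244 MB remain.
Put 381 MB in memory block 2; 131 MB remain.
Put 56 MB in memory block 1; 188 MB remain.
Put 269 MB in memory block 3; 243 MB remain.
Put 364 MB in memory block 4; 148 MB remain.
Put 463 MB in memory block 5; 49 MB remain.
Put 98 MB in memory block 1; 90 MB remain.
Put 341 MB in memory block 6; 171 MB remain.
Put 62 MB in memory block 1; 28 MB remain.
Put 168 MB in memory block 3; 75 MB remain.
Put 308 MB in memory block 7; 204 MB remain.
Put 391 MB in memory block 8; 121 MB remain.
Put 283 MB in memory block 9; 229 MB remain.
Put 301 MB in memory block 10; 211 MB remain.
Final memory blocks: [268,56,98,62] [381] [269,168] [364] [463] [341] [308] [391] [283] [301].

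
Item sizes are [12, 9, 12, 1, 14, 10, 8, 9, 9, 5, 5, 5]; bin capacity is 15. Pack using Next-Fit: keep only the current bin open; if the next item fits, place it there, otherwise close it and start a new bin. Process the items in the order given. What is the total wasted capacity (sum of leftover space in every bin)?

36

12 → bin 1 (remaining 3)
9 → bin 2 (remaining 6)
12 → bin 3 (remaining 3)
1 → bin 3 (remaining 2)
14 → bin 4 (remaining 1)
10 → bin 5 (remaining 5)
8 → bin 6 (remaining 7)
9 → bin 7 (remaining 6)
9 → bin 8 (remaining 6)
5 → bin 8 (remaining 1)
5 → bin 9 (remaining 10)
5 → bin 9 (remaining 5)
9 bins × 15 = 135; used 99; unused 36.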